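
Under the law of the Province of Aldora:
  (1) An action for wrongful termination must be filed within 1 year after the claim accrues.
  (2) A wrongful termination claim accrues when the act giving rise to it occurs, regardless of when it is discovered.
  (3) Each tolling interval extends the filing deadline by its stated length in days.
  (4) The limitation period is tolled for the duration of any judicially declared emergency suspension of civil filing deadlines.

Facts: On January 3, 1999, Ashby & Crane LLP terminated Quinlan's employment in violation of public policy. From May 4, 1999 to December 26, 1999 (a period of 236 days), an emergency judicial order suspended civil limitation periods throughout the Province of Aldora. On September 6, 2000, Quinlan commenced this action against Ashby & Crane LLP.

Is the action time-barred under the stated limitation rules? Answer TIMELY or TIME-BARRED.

The limitation period began to run on January 3, 1999.
Adding the 1 year base period to January 3, 1999 gives a deadline of January 3, 2000, before any tolling.
The period was tolled for 236 days by the emergency suspension of filing deadlines (May 4, 1999 to December 26, 1999), pushing the deadline to August 26, 2000.
Filing on September 6, 2000 missed the August 26, 2000 deadline — the action is time-barred.

TIME-BARRED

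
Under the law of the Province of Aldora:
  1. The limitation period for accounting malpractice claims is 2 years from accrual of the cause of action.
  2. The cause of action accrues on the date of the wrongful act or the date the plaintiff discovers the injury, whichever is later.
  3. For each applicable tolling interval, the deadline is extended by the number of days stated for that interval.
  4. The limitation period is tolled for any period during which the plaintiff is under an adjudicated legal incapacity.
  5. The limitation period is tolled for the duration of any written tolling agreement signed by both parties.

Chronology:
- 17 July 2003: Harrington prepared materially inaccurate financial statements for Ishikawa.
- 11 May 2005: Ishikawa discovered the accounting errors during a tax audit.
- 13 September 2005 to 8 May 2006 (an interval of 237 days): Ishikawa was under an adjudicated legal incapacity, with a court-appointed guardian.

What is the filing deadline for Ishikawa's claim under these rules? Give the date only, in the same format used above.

Because discovery on 11 May 2005 post-dates the 17 July 2003 act, accrual under the later-of rule falls on 11 May 2005.
Adding the 2 years base period to 11 May 2005 gives a deadline of 11 May 2007, before any tolling.
The plaintiff's legal incapacity from 13 September 2005 to 8 May 2006 tolled the period for 237 days, extending the deadline to 3 January 2008.

3 January 2008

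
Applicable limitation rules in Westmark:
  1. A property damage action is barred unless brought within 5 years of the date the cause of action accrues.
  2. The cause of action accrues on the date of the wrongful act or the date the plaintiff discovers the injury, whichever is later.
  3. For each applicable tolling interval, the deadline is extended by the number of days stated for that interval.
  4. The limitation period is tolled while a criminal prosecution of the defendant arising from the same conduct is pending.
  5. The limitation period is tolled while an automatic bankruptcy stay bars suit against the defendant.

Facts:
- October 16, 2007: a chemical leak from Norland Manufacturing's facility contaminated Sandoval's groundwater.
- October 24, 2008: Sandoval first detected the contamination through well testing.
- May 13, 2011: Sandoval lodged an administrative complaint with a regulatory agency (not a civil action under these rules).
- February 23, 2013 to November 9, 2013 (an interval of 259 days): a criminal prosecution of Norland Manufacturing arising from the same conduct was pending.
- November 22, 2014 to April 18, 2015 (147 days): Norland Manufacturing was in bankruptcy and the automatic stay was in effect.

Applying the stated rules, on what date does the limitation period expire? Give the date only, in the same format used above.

July 10, 2014

Taking the later of the act (October 16, 2007) and discovery (October 24, 2008), the claim accrued on October 24, 2008.
Adding the 5 years base period to October 24, 2008 gives a deadline of October 24, 2013, before any tolling.
The period was tolled for 259 days by the pending criminal prosecution (February 23, 2013 to November 9, 2013), pushing the deadline to July 10, 2014.
The automatic bankruptcy stay from November 22, 2014 to April 18, 2015 began after the period had already run on July 10, 2014, so it has no tolling effect.
The other events in the timeline have no effect on the limitation period under the stated rules.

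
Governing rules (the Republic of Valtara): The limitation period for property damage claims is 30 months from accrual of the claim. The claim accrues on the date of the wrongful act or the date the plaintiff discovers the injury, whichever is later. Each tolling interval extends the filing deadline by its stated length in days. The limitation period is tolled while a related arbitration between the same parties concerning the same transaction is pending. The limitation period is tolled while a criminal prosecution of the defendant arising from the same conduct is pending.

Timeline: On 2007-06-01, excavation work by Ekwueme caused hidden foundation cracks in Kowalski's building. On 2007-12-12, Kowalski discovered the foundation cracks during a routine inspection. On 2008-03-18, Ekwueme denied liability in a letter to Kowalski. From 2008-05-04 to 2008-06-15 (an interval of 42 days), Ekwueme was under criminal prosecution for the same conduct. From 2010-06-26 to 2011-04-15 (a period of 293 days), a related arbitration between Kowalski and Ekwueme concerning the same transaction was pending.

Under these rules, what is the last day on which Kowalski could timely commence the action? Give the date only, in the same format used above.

Because discovery on 2007-12-12 post-dates the 2007-06-01 act, accrual under the later-of rule falls on 2007-12-12.
Adding the 30 months base period to 2007-12-12 gives a deadline of 2010-06-12, before any tolling.
Because the pending criminal prosecution ran from 2008-05-04 to 2008-06-15, the deadline is extended by 42 days to 2010-07-24.
The pending related arbitration from 2010-06-26 to 2011-04-15 tolled the period for 293 days, extending the deadline to 2011-05-13.
None of the other events listed affects the running of the period under the stated rules.

2011-05-13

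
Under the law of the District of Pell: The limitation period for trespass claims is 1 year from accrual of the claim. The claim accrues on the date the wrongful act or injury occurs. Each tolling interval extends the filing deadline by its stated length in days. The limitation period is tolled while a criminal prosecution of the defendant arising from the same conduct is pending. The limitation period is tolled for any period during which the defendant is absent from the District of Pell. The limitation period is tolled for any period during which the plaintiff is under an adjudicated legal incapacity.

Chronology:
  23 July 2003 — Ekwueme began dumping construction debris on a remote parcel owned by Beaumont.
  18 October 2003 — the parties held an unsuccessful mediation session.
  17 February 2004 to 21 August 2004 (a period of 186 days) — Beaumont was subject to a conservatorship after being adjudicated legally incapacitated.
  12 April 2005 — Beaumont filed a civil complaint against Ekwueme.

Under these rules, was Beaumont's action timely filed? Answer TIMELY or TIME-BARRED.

The claim accrued on 23 July 2003, the date of the act.
Adding the 1 year base period to 23 July 2003 gives a deadline of 23 July 2004, before any tolling.
The plaintiff's legal incapacity from 17 February 2004 to 21 August 2004 tolled the period for 186 days, extending the deadline to 25 January 2005.
The other events in the timeline have no effect on the limitation period under the stated rules.
Beaumont filed on 12 April 2005, after the 25 January 2005 deadline, so the action is time-barred.

TIME-BARRED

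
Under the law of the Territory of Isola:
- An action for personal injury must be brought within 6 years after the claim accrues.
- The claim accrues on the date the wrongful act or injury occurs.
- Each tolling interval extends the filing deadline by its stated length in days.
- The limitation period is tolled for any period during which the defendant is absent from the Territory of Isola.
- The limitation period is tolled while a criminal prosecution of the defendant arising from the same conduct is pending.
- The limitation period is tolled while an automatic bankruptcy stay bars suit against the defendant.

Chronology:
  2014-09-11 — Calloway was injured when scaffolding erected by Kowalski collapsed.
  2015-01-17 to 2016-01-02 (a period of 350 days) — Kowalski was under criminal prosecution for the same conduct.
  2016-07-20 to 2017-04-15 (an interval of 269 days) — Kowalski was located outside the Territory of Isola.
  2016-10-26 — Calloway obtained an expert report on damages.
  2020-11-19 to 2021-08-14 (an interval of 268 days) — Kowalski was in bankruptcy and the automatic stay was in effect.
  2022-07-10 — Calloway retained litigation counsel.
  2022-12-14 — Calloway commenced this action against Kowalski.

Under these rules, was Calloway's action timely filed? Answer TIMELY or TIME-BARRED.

TIMELY

The limitation period began to run on 2014-09-11.
6 years from 2014-09-11 is 2020-09-11.
Because the pending criminal prosecution ran from 2015-01-17 to 2016-01-02, the deadline is extended by 350 days to 2021-08-27.
Because the defendant's absence from the jurisdiction ran from 2016-07-20 to 2017-04-15, the deadline is extended by 269 days to 2022-05-23.
Because the automatic bankruptcy stay ran from 2020-11-19 to 2021-08-14, the deadline is extended by 268 days to 2023-02-15.
Nothing else in the chronology tolls or restarts the period.
Filing on 2022-12-14 beat the 2023-02-15 deadline — the action is timely.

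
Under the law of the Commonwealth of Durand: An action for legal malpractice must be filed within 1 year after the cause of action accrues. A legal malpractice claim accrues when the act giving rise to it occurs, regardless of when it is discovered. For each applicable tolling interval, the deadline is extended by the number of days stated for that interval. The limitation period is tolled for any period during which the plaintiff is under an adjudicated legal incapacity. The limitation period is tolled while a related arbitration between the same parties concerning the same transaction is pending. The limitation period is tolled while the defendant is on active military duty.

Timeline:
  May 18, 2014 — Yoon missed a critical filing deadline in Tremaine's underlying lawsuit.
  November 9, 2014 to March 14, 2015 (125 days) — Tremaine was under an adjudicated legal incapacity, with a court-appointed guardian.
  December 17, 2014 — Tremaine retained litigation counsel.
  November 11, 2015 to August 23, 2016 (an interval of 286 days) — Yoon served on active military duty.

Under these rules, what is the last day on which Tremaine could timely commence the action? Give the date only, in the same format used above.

September 20, 2015

The limitation period began to run on May 18, 2014.
The untolled deadline — 1 year after May 18, 2014 — is May 18, 2015.
The plaintiff's legal incapacity from November 9, 2014 to March 14, 2015 tolled the period for 125 days, extending the deadline to September 20, 2015.
The defendant's active military service starting November 11, 2015 came too late — the period had run on September 20, 2015 — and so does not extend the deadline.
The other events in the timeline have no effect on the limitation period under the stated rules.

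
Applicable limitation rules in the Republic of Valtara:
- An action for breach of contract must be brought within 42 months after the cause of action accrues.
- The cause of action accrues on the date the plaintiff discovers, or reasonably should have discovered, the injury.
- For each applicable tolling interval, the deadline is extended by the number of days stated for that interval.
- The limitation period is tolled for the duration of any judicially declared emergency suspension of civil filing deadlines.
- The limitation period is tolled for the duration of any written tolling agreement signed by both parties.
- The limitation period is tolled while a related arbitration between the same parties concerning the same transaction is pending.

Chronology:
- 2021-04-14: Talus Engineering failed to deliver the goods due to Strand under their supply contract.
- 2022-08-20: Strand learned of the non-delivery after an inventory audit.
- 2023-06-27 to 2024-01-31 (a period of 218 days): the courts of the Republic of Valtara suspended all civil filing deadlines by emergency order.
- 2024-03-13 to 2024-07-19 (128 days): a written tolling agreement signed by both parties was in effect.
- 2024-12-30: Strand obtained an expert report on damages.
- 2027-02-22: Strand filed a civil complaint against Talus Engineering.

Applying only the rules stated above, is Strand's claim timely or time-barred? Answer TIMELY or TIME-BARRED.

Under the discovery rule, the claim accrued on 2022-08-20, when Strand discovered the injury — not on the 2021-04-14 date of the underlying act.
Adding the 42 months base period to 2022-08-20 gives a deadline of 2026-02-20, before any tolling.
Because the emergency suspension of filing deadlines ran from 2023-06-27 to 2024-01-31, the deadline is extended by 218 days to 2026-09-26.
The period was tolled for 128 days by the written tolling agreement (2024-03-13 to 2024-07-19), pushing the deadline to 2027-02-01.
The other events in the timeline have no effect on the limitation period under the stated rules.
Strand filed on 2027-02-22, after the 2027-02-01 deadline, so the action is time-barred.

TIME-BARRED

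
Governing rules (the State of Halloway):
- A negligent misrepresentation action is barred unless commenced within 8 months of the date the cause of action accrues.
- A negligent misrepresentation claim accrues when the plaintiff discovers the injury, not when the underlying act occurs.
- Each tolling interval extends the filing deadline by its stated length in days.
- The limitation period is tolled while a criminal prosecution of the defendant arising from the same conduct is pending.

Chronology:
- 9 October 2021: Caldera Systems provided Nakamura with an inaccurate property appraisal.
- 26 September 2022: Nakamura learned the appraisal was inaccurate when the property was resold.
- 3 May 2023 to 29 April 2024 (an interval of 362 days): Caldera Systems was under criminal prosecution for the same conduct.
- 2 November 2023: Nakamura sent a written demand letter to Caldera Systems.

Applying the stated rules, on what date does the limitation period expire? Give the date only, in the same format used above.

Under the discovery rule, the claim accrued on 26 September 2022, when Nakamura discovered the injury — not on the 9 October 2021 date of the underlying act.
8 months from 26 September 2022 is 26 May 2023.
Because the pending criminal prosecution ran from 3 May 2023 to 29 April 2024, the deadline is extended by 362 days to 22 May 2024.
Nothing else in the chronology tolls or restarts the period.

22 May 2024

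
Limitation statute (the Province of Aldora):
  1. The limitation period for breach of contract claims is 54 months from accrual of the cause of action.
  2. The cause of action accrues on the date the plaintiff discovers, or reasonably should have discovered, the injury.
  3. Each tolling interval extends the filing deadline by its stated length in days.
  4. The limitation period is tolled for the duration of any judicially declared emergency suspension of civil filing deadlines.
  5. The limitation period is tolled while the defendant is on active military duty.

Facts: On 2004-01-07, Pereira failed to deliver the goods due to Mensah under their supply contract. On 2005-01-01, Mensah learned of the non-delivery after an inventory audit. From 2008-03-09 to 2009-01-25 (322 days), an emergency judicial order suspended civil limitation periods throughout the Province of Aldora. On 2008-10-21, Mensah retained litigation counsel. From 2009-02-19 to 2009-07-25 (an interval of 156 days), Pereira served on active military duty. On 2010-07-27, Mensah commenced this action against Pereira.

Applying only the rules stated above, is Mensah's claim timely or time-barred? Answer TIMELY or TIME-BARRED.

Accrual is tied to discovery, so the period began on 2005-01-01 rather than on 2004-01-07 when the act occurred.
Adding the 54 months base period to 2005-01-01 gives a deadline of 2009-07-01, before any tolling.
The period was tolled for 322 days by the emergency suspension of filing deadlines (2008-03-09 to 2009-01-25), pushing the deadline to 2010-05-19.
Because the defendant's active military service ran from 2009-02-19 to 2009-07-25, the deadline is extended by 156 days to 2010-10-22.
The other events in the timeline have no effect on the limitation period under the stated rules.
Mensah filed on 2010-07-27, before the 2010-10-22 deadline, so the action is timely.

TIMELY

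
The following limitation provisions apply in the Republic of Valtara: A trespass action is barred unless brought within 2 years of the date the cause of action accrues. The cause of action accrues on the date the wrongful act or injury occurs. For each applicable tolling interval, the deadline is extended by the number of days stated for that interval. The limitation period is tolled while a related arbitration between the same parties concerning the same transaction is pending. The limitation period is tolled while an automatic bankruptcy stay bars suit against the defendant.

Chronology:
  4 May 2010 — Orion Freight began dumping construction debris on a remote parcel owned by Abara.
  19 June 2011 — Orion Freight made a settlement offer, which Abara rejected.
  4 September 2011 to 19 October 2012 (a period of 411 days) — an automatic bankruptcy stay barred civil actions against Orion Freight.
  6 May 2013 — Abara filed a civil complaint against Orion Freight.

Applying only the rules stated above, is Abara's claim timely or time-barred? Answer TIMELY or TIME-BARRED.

The cause of action accrued on 4 May 2010, the date of the act.
Adding the 2 years base period to 4 May 2010 gives a deadline of 4 May 2012, before any tolling.
The automatic bankruptcy stay from 4 September 2011 to 19 October 2012 tolled the period for 411 days, extending the deadline to 19 June 2013.
The other events in the timeline have no effect on the limitation period under the stated rules.
Abara filed on 6 May 2013, before the 19 June 2013 deadline, so the action is timely.

TIMELY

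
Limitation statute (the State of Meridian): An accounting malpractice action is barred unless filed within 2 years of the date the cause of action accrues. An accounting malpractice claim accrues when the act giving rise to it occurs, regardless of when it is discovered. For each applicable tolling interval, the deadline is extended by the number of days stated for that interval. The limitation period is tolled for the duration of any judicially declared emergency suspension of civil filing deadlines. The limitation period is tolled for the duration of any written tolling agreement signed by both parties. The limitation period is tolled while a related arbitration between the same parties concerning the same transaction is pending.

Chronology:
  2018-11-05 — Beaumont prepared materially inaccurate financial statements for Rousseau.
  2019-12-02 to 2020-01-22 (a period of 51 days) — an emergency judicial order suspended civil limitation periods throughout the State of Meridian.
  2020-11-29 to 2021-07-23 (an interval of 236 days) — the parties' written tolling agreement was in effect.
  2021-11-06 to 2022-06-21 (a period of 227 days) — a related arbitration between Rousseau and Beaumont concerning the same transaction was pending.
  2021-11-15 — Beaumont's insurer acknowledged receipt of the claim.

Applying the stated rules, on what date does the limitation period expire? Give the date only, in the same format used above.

2021-08-19

The claim accrued on 2018-11-05, when the wrongful act occurred.
The untolled deadline — 2 years after 2018-11-05 — is 2020-11-05.
The emergency suspension of filing deadlines from 2019-12-02 to 2020-01-22 tolled the period for 51 days, extending the deadline to 2020-12-26.
Because the written tolling agreement ran from 2020-11-29 to 2021-07-23, the deadline is extended by 236 days to 2021-08-19.
The pending related arbitration from 2021-11-06 to 2022-06-21 began after the period had already run on 2021-08-19, so it has no tolling effect.
The other events in the timeline have no effect on the limitation period under the stated rules.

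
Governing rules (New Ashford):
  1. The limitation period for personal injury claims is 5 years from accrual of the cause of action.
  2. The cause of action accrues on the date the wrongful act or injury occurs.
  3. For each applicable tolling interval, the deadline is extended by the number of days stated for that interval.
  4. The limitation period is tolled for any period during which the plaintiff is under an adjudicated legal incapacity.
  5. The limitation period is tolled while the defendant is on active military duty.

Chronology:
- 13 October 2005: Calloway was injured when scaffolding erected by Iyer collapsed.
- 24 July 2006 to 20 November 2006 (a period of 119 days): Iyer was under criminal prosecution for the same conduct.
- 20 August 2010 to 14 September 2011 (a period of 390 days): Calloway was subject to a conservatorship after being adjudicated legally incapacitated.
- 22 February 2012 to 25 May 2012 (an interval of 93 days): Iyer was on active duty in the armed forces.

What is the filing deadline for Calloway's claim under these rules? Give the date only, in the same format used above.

7 November 2011

The claim accrued on 13 October 2005, when the wrongful act occurred.
Adding the 5 years base period to 13 October 2005 gives a deadline of 13 October 2010, before any tolling.
The period was tolled for 390 days by the plaintiff's legal incapacity (20 August 2010 to 14 September 2011), pushing the deadline to 7 November 2011.
The defendant's active military service from 22 February 2012 to 25 May 2012 began after the period had already run on 7 November 2011, so it has no tolling effect.
The pending criminal prosecution from 24 July 2006 to 20 November 2006 does not toll the period, because no stated rule makes a criminal prosecution a tolling event.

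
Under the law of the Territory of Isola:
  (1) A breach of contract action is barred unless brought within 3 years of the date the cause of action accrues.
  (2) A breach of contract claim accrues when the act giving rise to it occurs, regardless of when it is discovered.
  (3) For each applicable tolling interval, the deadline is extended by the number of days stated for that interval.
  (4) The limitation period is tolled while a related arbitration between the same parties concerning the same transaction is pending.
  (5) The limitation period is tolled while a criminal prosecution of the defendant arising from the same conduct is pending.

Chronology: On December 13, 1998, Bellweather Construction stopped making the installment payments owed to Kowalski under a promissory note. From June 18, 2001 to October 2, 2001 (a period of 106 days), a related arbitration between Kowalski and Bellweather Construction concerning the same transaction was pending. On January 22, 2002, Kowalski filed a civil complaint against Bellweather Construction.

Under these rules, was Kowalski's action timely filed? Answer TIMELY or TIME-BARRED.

TIMELY

The cause of action accrued on December 13, 1998, the date of the act.
Adding the 3 years base period to December 13, 1998 gives a deadline of December 13, 2001, before any tolling.
The period was tolled for 106 days by the pending related arbitration (June 18, 2001 to October 2, 2001), pushing the deadline to March 29, 2002.
The January 22, 2002 filing precedes the March 29, 2002 deadline; the claim is timely.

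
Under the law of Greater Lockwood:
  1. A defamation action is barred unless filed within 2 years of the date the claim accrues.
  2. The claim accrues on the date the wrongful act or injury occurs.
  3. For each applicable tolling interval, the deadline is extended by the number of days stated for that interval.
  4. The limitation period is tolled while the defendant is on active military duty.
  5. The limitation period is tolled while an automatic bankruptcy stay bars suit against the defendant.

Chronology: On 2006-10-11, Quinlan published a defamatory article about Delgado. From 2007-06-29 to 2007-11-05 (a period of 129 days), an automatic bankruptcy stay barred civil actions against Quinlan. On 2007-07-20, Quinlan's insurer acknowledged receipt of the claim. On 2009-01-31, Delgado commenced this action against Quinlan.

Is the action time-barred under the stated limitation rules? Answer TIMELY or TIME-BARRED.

The limitation period began to run on 2006-10-11.
The untolled deadline — 2 years after 2006-10-11 — is 2008-10-11.
The automatic bankruptcy stay from 2007-06-29 to 2007-11-05 tolled the period for 129 days, extending the deadline to 2009-02-17.
Nothing else in the chronology tolls or restarts the period.
Filing on 2009-01-31 beat the 2009-02-17 deadline — the action is timely.

TIMELY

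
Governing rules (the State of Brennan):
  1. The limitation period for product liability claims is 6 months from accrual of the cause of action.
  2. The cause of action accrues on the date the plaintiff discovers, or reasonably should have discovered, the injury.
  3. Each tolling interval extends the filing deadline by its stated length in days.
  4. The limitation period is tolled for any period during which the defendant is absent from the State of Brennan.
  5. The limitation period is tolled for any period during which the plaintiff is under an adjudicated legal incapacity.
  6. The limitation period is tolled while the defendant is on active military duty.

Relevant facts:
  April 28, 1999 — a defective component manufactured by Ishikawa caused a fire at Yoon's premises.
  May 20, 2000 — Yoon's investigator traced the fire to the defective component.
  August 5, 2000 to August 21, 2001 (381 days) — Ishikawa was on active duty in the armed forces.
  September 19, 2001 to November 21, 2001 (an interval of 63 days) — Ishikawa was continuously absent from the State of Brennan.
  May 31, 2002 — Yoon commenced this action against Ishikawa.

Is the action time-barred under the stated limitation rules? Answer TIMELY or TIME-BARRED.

TIME-BARRED

The claim did not accrue until Yoon discovered the injury on May 20, 2000; the April 28, 1999 act date does not start the clock under the stated rule.
Adding the 6 months base period to May 20, 2000 gives a deadline of November 20, 2000, before any tolling.
Because the defendant's active military service ran from August 5, 2000 to August 21, 2001, the deadline is extended by 381 days to December 6, 2001.
The defendant's absence from the jurisdiction from September 19, 2001 to November 21, 2001 tolled the period for 63 days, extending the deadline to February 7, 2002.
Yoon filed on May 31, 2002, after the February 7, 2002 deadline, so the action is time-barred.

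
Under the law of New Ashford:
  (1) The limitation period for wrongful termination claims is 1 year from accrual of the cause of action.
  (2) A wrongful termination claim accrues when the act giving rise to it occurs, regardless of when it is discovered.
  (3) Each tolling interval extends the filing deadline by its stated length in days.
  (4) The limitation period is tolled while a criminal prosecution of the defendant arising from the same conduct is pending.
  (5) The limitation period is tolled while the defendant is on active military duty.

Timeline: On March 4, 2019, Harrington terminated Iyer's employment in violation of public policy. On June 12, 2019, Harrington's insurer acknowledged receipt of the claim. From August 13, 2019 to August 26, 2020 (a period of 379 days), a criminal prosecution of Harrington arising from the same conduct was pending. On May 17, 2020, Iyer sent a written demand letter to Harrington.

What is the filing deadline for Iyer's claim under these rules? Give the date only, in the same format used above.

The cause of action accrued on March 4, 2019, the date of the act.
The untolled deadline — 1 year after March 4, 2019 — is March 4, 2020.
The period was tolled for 379 days by the pending criminal prosecution (August 13, 2019 to August 26, 2020), pushing the deadline to March 18, 2021.
The other events in the timeline have no effect on the limitation period under the stated rules.

March 18, 2021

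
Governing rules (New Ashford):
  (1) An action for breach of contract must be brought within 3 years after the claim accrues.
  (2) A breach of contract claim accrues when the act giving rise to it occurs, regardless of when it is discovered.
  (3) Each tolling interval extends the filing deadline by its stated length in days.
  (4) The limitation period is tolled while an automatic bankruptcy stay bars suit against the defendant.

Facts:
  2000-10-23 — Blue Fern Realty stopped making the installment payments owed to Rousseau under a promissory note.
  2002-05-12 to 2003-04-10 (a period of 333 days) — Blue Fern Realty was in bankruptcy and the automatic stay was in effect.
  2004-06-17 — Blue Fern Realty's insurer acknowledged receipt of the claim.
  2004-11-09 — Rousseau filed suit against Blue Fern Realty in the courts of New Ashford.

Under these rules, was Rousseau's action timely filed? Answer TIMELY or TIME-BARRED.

The claim accrued on 2000-10-23, when the wrongful act occurred.
3 years from 2000-10-23 is 2003-10-23.
The automatic bankruptcy stay from 2002-05-12 to 2003-04-10 tolled the period for 333 days, extending the deadline to 2004-09-20.
Nothing else in the chronology tolls or restarts the period.
Rousseau filed on 2004-11-09, after the 2004-09-20 deadline, so the action is time-barred.

TIME-BARRED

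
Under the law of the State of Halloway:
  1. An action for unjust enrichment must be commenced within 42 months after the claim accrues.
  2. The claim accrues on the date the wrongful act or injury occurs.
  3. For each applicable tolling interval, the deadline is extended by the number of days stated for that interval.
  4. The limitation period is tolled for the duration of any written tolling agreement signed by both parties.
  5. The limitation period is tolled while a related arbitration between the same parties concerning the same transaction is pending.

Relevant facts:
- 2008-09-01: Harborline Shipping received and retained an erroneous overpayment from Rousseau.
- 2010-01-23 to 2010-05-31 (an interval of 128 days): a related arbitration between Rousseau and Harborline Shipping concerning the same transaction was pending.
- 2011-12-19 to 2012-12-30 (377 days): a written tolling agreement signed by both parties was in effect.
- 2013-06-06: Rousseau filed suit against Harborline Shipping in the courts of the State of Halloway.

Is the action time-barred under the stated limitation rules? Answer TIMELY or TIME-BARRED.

The claim accrued on 2008-09-01, when the wrongful act occurred.
The untolled deadline — 42 months after 2008-09-01 — is 2012-03-01.
Because the pending related arbitration ran from 2010-01-23 to 2010-05-31, the deadline is extended by 128 days to 2012-07-07.
The period was tolled for 377 days by the written tolling agreement (2011-12-19 to 2012-12-30), pushing the deadline to 2013-07-19.
Rousseau filed on 2013-06-06, before the 2013-07-19 deadline, so the action is timely.

TIMELY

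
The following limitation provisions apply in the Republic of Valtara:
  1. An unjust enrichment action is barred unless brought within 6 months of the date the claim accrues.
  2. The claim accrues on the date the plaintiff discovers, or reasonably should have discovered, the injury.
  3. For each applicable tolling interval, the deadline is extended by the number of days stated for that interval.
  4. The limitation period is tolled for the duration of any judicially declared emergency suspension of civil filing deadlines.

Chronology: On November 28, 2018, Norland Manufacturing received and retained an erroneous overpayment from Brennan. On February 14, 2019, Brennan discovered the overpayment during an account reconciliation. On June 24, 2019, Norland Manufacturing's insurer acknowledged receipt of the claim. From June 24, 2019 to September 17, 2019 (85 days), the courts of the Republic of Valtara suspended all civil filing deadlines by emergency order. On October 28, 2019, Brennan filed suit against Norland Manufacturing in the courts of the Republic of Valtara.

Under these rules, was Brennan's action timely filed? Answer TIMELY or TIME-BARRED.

Accrual is tied to discovery, so the period began on February 14, 2019 rather than on November 28, 2018 when the act occurred.
6 months from February 14, 2019 is August 14, 2019.
The period was tolled for 85 days by the emergency suspension of filing deadlines (June 24, 2019 to September 17, 2019), pushing the deadline to November 7, 2019.
The other events in the timeline have no effect on the limitation period under the stated rules.
Brennan filed on October 28, 2019, before the November 7, 2019 deadline, so the action is timely.

TIMELY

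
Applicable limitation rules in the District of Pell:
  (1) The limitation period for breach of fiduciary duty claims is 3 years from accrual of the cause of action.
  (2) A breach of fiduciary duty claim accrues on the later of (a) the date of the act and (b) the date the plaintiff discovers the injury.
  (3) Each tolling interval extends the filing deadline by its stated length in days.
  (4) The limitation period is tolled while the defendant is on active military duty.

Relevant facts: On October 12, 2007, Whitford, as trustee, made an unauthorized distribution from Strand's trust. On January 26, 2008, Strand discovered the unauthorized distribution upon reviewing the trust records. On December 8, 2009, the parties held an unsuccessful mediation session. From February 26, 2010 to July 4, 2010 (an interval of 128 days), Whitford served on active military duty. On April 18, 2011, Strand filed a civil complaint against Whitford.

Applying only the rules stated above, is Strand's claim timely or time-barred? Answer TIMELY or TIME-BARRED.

TIMELY

Because discovery on January 26, 2008 post-dates the October 12, 2007 act, accrual under the later-of rule falls on January 26, 2008.
The untolled deadline — 3 years after January 26, 2008 — is January 26, 2011.
The period was tolled for 128 days by the defendant's active military service (February 26, 2010 to July 4, 2010), pushing the deadline to June 3, 2011.
The other events in the timeline have no effect on the limitation period under the stated rules.
The April 18, 2011 filing precedes the June 3, 2011 deadline; the claim is timely.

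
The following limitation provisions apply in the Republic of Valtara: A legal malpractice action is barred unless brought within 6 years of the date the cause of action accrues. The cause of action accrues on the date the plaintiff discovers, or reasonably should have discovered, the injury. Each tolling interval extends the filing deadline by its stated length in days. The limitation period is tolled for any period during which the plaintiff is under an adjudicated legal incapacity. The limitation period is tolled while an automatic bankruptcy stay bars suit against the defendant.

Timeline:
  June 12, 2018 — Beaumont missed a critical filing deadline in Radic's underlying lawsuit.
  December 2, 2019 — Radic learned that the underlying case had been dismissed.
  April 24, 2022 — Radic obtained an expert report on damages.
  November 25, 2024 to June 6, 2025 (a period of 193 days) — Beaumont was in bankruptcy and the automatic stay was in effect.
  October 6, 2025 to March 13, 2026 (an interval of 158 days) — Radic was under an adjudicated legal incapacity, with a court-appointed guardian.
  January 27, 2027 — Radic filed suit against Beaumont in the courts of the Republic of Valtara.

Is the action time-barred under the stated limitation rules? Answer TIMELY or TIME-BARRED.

TIME-BARRED

Under the discovery rule, the claim accrued on December 2, 2019, when Radic discovered the injury — not on the June 12, 2018 date of the underlying act.
Adding the 6 years base period to December 2, 2019 gives a deadline of December 2, 2025, before any tolling.
The automatic bankruptcy stay from November 25, 2024 to June 6, 2025 tolled the period for 193 days, extending the deadline to June 13, 2026.
The period was tolled for 158 days by the plaintiff's legal incapacity (October 6, 2025 to March 13, 2026), pushing the deadline to November 18, 2026.
The other events in the timeline have no effect on the limitation period under the stated rules.
The January 27, 2027 filing falls after the November 18, 2026 deadline; the claim is time-barred.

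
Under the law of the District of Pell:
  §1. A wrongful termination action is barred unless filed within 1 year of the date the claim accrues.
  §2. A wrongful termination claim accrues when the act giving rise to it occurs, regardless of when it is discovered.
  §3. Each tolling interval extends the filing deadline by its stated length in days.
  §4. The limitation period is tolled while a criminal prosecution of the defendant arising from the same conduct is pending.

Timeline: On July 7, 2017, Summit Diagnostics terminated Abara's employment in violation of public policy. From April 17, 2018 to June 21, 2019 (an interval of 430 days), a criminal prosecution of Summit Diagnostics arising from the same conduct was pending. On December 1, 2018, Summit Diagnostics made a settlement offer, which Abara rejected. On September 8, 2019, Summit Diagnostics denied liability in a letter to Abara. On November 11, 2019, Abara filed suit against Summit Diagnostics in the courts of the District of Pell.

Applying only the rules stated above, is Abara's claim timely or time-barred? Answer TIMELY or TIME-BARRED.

TIME-BARRED

The limitation period began to run on July 7, 2017.
1 year from July 7, 2017 is July 7, 2018.
The period was tolled for 430 days by the pending criminal prosecution (April 17, 2018 to June 21, 2019), pushing the deadline to September 10, 2019.
The other events in the timeline have no effect on the limitation period under the stated rules.
Abara filed on November 11, 2019, after the September 10, 2019 deadline, so the action is time-barred.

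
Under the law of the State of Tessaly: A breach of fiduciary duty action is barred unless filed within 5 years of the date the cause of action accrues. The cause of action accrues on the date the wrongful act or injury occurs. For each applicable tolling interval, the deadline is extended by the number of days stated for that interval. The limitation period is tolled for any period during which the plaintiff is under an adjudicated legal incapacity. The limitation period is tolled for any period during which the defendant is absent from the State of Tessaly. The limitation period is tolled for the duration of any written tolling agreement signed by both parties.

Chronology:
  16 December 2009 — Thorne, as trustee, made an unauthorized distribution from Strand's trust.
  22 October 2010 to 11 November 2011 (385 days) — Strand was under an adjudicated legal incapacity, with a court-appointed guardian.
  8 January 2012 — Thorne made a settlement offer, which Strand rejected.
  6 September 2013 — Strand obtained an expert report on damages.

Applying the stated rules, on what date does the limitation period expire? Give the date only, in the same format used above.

The limitation period began to run on 16 December 2009.
5 years from 16 December 2009 is 16 December 2014.
The plaintiff's legal incapacity from 22 October 2010 to 11 November 2011 tolled the period for 385 days, extending the deadline to 5 January 2016.
Nothing else in the chronology tolls or restarts the period.

5 January 2016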